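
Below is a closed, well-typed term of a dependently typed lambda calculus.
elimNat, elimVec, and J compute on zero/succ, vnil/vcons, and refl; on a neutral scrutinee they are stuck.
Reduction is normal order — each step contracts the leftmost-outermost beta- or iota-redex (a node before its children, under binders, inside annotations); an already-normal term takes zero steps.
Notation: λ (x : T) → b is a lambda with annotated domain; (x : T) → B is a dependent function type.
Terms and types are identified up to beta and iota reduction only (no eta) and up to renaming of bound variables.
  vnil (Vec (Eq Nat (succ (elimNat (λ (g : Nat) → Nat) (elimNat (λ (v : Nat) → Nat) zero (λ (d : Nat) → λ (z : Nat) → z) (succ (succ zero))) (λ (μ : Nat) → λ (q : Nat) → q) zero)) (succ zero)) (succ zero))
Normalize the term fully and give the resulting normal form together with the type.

resulting normal form:
  vnil (Vec (Eq Nat (succ zero) (succ zero)) (succ zero))
type:
  Vec (Vec (Eq Nat (succ zero) (succ zero)) (succ zero)) zero


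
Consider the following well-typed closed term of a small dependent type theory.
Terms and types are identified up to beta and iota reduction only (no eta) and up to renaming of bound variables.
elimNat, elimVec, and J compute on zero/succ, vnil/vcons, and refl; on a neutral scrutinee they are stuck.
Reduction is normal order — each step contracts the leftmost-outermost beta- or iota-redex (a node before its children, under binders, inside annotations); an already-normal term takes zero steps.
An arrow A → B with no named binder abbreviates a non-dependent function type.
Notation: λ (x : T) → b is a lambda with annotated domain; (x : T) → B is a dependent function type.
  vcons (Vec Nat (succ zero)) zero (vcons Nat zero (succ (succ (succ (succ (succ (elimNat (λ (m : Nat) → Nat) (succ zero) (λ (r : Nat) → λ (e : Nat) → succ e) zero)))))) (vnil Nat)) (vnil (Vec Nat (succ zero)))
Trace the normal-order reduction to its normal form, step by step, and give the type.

normal-order reduction sequence:
  vcons (Vec Nat (succ zero)) zero (vcons Nat zero (succ (succ (succ (succ (succ (elimNat (λ (m : Nat) → Nat) (succ zero) (λ (r : Nat) → λ (e : Nat) → succ e) zero)))))) (vnil Nat)) (vnil (Vec Nat (succ zero)))
  ~> vcons (Vec Nat (succ zero)) zero (vcons Nat zero (succ (succ (succ (succ (succ (succ zero)))))) (vnil Nat)) (vnil (Vec Nat (succ zero)))
the term's type:
  Vec (Vec Nat (succ zero)) (succ zero)


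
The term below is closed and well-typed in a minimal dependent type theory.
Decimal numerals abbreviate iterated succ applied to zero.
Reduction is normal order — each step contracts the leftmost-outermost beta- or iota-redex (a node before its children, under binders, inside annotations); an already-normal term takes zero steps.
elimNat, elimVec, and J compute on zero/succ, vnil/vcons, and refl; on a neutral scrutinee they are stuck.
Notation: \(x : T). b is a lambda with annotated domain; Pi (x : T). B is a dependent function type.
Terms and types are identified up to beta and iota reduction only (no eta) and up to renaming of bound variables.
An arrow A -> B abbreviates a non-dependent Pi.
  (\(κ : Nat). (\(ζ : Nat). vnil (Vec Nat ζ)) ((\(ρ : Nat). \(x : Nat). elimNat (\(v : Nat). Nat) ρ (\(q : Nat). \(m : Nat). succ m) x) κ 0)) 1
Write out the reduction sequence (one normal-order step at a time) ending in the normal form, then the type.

normal-order reduction:
  (\(κ : Nat). (\(ζ : Nat). vnil (Vec Nat ζ)) ((\(ρ : Nat). \(x : Nat). elimNat (\(v : Nat). Nat) ρ (\(q : Nat). \(m : Nat). succ m) x) κ 0)) 1
  ~> (\(κ : Nat). vnil (Vec Nat κ)) ((\(ζ : Nat). \(ρ : Nat). elimNat (\(x : Nat). Nat) ζ (\(v : Nat). \(q : Nat). succ q) ρ) 1 0)
  ~> vnil (Vec Nat ((\(κ : Nat). \(ζ : Nat). elimNat (\(ρ : Nat). Nat) κ (\(x : Nat). \(v : Nat). succ v) ζ) 1 0))
  ~> vnil (Vec Nat ((\(κ : Nat). elimNat (\(ζ : Nat). Nat) 1 (\(ρ : Nat). \(x : Nat). succ x) κ) 0))
  ~> vnil (Vec Nat (elimNat (\(κ : Nat). Nat) 1 (\(ζ : Nat). \(ρ : Nat). succ ρ) 0))
  ~> vnil (Vec Nat 1)
inferred type:
  Vec (Vec Nat 1) 0


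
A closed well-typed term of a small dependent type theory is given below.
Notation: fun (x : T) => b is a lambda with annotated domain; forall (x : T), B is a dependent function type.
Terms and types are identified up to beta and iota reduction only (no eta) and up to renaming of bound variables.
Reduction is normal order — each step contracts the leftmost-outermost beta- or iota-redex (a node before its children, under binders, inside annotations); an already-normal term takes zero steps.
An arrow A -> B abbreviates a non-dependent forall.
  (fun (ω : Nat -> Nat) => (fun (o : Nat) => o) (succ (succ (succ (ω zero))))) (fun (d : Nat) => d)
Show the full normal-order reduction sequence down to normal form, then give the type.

normal-order reduction sequence:
  (fun (ω : Nat -> Nat) => (fun (o : Nat) => o) (succ (succ (succ (ω zero))))) (fun (d : Nat) => d)
  ~> (fun (ω : Nat) => ω) (succ (succ (succ ((fun (o : Nat) => o) zero))))
  ~> succ (succ (succ ((fun (ω : Nat) => ω) zero)))
  ~> succ (succ (succ zero))
inferred type:
  Nat


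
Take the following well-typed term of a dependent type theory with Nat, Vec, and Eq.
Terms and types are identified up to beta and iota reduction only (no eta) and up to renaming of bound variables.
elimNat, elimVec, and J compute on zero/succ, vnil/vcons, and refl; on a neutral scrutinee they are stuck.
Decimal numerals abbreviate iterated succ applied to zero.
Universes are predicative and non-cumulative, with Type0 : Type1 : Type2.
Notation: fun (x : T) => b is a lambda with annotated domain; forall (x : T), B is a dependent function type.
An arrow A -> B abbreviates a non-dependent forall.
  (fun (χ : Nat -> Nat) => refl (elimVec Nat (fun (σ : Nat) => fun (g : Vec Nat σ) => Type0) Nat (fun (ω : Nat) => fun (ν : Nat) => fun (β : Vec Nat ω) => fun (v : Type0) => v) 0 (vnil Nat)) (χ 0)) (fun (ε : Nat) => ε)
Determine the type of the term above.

the term's type:
  Eq Nat 0 0


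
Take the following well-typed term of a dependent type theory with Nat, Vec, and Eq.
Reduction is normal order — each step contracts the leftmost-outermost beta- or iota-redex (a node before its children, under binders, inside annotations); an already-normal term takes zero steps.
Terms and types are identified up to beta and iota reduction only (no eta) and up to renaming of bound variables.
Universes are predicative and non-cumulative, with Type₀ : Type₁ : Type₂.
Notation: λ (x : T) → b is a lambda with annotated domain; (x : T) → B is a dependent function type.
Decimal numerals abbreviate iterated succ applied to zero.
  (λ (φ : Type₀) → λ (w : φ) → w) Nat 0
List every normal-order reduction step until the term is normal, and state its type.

normal-order reduction:
  (λ (φ : Type₀) → λ (w : φ) → w) Nat 0
  ~> (λ (φ : Nat) → φ) 0
  ~> 0
type:
  Nat


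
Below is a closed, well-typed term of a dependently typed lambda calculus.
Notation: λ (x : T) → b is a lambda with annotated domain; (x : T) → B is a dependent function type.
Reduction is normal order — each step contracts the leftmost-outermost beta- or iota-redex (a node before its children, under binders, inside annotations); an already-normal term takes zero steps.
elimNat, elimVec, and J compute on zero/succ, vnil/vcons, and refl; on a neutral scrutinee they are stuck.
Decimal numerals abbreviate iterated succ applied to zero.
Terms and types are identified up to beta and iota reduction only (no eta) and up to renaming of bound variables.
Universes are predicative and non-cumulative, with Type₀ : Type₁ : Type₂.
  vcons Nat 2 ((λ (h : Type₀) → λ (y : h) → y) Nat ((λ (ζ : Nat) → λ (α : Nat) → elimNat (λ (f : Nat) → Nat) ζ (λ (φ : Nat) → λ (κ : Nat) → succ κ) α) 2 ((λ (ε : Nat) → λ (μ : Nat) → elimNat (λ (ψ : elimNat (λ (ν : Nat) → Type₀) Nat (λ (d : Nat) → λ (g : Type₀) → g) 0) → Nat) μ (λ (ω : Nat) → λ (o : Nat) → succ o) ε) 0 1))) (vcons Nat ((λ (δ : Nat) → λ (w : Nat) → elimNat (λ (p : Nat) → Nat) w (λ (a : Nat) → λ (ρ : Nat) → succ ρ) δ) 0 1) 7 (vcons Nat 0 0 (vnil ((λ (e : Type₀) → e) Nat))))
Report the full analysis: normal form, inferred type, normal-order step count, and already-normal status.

resulting normal form:
  vcons Nat 2 3 (vcons Nat 1 7 (vcons Nat 0 0 (vnil Nat)))
inferred type:
  Vec Nat 3
normal-order step count: 15
started in normal form: no
first redex: a beta-redex


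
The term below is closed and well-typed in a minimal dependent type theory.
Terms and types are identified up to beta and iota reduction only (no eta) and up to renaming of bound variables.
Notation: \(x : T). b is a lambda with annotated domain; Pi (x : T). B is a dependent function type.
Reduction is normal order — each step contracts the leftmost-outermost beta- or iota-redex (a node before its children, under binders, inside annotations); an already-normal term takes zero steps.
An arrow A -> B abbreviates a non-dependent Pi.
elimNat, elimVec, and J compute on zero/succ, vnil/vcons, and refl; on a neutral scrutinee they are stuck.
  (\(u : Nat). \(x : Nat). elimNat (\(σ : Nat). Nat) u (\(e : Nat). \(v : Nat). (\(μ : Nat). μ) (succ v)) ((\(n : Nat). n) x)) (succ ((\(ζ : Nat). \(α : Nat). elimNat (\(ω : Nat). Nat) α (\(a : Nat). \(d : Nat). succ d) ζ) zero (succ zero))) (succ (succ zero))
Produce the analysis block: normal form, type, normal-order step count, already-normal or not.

normal form:
  succ (succ (succ (succ zero)))
the term's type:
  Nat
normal-order step count: 14
started in normal form: no
first redex: a beta-redex


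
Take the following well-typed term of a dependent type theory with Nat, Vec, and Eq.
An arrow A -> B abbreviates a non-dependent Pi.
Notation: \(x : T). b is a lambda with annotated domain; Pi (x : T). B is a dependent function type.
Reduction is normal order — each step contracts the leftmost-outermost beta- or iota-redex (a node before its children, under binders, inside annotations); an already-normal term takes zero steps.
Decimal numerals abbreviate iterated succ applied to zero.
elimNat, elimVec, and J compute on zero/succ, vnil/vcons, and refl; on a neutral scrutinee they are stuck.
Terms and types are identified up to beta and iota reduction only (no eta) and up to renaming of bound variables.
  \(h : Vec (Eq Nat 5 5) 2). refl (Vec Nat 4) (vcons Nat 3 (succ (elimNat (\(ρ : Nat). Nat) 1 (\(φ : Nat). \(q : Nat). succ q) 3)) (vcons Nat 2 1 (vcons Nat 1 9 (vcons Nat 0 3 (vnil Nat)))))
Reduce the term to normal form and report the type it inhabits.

resulting normal form:
  \(h : Vec (Eq Nat 5 5) 2). refl (Vec Nat 4) (vcons Nat 3 5 (vcons Nat 2 1 (vcons Nat 1 9 (vcons Nat 0 3 (vnil Nat)))))
inferred type:
  Vec (Eq Nat 5 5) 2 -> Eq (Vec Nat 4) (vcons Nat 3 5 (vcons Nat 2 1 (vcons Nat 1 9 (vcons Nat 0 3 (vnil Nat))))) (vcons Nat 3 5 (vcons Nat 2 1 (vcons Nat 1 9 (vcons Nat 0 3 (vnil Nat)))))
observation: normalization takes exactly 10 steps under the normal-order strategy.


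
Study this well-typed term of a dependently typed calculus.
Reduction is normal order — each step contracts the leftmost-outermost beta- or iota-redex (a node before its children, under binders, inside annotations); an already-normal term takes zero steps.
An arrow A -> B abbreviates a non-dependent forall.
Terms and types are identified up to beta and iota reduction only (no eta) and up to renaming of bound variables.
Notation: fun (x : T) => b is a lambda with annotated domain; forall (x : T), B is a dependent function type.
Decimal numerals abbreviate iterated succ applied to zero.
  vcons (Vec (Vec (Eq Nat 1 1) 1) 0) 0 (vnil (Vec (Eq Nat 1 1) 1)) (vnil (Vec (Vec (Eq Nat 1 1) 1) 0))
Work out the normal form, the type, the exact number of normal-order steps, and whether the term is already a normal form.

reduced normal form:
  vcons (Vec (Vec (Eq Nat 1 1) 1) 0) 0 (vnil (Vec (Eq Nat 1 1) 1)) (vnil (Vec (Vec (Eq Nat 1 1) 1) 0))
type:
  Vec (Vec (Vec (Eq Nat 1 1) 1) 0) 1
steps to reach normal form (normal order): 0
started in normal form: yes


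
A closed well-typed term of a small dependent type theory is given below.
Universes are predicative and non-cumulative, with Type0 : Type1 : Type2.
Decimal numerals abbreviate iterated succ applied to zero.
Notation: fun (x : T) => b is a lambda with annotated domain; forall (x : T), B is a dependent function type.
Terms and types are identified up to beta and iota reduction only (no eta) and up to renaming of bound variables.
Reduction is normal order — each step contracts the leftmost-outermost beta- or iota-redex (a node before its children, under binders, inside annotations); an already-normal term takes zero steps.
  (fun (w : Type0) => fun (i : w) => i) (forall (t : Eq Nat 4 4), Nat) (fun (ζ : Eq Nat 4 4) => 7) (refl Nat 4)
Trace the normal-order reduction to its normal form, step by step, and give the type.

reduction (normal order):
  (fun (w : Type0) => fun (i : w) => i) (forall (t : Eq Nat 4 4), Nat) (fun (ζ : Eq Nat 4 4) => 7) (refl Nat 4)
  ~> (fun (w : forall (i : Eq Nat 4 4), Nat) => w) (fun (t : Eq Nat 4 4) => 7) (refl Nat 4)
  ~> (fun (w : Eq Nat 4 4) => 7) (refl Nat 4)
  ~> 7
type:
  Nat


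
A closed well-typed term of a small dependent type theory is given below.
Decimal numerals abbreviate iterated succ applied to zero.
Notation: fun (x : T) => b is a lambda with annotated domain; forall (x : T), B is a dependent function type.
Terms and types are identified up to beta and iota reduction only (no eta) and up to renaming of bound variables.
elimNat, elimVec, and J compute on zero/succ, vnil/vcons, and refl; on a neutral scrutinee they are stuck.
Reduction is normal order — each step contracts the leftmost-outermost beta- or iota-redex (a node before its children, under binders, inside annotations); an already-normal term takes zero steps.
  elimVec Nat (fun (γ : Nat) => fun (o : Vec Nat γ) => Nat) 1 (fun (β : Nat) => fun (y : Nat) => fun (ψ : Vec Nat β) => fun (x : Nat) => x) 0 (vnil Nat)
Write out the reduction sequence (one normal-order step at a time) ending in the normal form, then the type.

normal-order reduction:
  elimVec Nat (fun (γ : Nat) => fun (o : Vec Nat γ) => Nat) 1 (fun (β : Nat) => fun (y : Nat) => fun (ψ : Vec Nat β) => fun (x : Nat) => x) 0 (vnil Nat)
  ~> 1
inferred type:
  Nat


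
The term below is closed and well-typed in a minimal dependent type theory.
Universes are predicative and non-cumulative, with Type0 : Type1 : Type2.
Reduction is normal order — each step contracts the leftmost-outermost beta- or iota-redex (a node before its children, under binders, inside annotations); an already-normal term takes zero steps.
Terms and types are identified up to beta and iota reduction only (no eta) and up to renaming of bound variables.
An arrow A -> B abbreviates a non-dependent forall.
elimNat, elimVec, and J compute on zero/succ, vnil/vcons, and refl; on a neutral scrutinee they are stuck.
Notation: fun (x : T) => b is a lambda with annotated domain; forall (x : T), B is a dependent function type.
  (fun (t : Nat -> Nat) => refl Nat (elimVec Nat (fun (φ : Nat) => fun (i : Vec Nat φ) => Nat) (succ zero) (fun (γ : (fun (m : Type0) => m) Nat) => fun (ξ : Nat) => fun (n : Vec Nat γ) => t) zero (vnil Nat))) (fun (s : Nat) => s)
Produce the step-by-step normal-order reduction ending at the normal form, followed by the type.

normal-order reduction sequence:
  (fun (t : Nat -> Nat) => refl Nat (elimVec Nat (fun (φ : Nat) => fun (i : Vec Nat φ) => Nat) (succ zero) (fun (γ : (fun (m : Type0) => m) Nat) => fun (ξ : Nat) => fun (n : Vec Nat γ) => t) zero (vnil Nat))) (fun (s : Nat) => s)
  ~> refl Nat (elimVec Nat (fun (t : Nat) => fun (φ : Vec Nat t) => Nat) (succ zero) (fun (i : (fun (γ : Type0) => γ) Nat) => fun (m : Nat) => fun (ξ : Vec Nat i) => fun (n : Nat) => n) zero (vnil Nat))
  ~> refl Nat (succ zero)
inferred type:
  Eq Nat (succ zero) (succ zero)


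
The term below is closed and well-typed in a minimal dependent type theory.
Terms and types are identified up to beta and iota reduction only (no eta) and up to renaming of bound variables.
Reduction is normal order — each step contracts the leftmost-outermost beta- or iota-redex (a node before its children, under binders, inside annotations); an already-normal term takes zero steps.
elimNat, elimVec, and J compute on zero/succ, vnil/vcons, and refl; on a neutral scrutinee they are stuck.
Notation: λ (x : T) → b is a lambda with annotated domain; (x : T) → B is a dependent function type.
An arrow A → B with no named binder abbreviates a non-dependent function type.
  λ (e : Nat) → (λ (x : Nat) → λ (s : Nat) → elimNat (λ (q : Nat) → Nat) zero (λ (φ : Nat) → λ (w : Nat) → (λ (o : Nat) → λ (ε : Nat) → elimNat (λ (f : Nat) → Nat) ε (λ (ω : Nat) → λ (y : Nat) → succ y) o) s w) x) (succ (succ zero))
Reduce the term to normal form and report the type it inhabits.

reduced normal form:
  λ (e : Nat) → λ (x : Nat) → elimNat (λ (s : Nat) → Nat) (elimNat (λ (q : Nat) → Nat) zero (λ (φ : Nat) → λ (w : Nat) → succ w) x) (λ (o : Nat) → λ (ε : Nat) → succ ε) x
the term's type:
  Nat → Nat → Nat
observation: normalization takes exactly 12 steps under the normal-order strategy.


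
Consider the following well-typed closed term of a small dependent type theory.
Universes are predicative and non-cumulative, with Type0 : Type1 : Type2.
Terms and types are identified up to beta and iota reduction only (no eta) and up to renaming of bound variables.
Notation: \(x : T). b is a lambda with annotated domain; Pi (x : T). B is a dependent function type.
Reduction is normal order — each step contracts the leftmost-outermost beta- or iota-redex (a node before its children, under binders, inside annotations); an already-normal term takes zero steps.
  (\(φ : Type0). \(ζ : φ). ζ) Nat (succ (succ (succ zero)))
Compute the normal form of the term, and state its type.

normal form:
  succ (succ (succ zero))
inferred type:
  Nat


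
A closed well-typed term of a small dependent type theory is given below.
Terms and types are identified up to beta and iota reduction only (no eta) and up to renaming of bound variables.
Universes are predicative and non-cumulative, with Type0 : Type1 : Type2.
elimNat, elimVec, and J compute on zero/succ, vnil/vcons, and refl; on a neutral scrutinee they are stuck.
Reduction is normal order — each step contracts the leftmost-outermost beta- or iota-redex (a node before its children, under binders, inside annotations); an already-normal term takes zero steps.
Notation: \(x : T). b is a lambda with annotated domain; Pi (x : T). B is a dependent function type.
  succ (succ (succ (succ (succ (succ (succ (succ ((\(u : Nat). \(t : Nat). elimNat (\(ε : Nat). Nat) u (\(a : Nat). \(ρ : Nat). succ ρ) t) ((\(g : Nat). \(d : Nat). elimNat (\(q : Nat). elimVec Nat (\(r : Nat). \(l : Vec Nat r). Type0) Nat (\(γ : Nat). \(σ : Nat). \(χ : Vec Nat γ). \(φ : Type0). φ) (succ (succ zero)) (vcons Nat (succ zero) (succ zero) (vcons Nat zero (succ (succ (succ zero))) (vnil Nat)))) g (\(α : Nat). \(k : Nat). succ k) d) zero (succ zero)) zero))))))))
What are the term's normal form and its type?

resulting normal form:
  succ (succ (succ (succ (succ (succ (succ (succ (succ zero))))))))
type:
  Nat


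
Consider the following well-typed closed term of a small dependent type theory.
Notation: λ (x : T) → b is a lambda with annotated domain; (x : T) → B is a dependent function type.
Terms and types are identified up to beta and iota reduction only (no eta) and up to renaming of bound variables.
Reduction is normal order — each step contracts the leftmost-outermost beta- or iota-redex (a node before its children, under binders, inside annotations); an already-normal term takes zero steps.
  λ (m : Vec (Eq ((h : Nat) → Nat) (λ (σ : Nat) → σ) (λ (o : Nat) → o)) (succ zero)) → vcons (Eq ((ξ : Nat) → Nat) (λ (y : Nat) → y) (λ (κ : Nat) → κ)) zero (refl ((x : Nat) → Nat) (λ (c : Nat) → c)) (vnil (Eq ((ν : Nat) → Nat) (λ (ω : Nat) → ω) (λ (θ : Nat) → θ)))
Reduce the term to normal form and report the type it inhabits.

resulting normal form:
  λ (m : Vec (Eq ((h : Nat) → Nat) (λ (σ : Nat) → σ) (λ (o : Nat) → o)) (succ zero)) → vcons (Eq ((ξ : Nat) → Nat) (λ (y : Nat) → y) (λ (κ : Nat) → κ)) zero (refl ((x : Nat) → Nat) (λ (c : Nat) → c)) (vnil (Eq ((ν : Nat) → Nat) (λ (ω : Nat) → ω) (λ (θ : Nat) → θ)))
type:
  (m : Vec (Eq ((h : Nat) → Nat) (λ (σ : Nat) → σ) (λ (o : Nat) → o)) (succ zero)) → Vec (Eq ((ξ : Nat) → Nat) (λ (y : Nat) → y) (λ (κ : Nat) → κ)) (succ zero)


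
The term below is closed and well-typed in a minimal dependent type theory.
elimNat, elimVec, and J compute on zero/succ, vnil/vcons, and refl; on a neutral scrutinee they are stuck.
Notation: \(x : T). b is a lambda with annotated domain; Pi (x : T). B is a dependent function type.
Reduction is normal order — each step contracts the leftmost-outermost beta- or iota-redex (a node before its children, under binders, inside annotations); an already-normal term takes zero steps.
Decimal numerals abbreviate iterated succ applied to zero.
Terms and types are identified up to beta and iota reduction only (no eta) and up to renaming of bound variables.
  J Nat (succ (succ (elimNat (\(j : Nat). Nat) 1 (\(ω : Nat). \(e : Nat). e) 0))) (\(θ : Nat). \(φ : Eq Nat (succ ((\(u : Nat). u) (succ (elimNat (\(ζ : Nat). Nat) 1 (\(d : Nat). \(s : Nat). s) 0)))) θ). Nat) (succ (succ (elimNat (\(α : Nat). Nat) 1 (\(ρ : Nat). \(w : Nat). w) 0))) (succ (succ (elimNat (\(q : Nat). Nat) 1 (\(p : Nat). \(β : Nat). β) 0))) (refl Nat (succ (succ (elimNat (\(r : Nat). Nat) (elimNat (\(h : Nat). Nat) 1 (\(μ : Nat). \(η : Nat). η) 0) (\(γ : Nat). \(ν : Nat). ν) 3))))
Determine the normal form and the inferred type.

reduced normal form:
  3
inferred type:
  Nat
observation: reduction starts at a J iota-redex, and 2 normal-order steps reach the normal form.


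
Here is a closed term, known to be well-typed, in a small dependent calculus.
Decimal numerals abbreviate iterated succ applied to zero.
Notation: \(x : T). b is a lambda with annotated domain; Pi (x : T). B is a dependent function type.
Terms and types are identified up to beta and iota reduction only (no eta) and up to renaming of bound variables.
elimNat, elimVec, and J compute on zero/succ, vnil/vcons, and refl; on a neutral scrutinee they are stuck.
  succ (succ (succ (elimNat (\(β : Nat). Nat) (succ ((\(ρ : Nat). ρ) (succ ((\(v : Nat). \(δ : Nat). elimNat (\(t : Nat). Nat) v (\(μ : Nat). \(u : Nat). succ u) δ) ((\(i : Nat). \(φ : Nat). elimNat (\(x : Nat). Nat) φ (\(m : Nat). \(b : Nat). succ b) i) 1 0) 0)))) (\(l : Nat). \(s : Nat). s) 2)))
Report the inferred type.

type:
  Nat


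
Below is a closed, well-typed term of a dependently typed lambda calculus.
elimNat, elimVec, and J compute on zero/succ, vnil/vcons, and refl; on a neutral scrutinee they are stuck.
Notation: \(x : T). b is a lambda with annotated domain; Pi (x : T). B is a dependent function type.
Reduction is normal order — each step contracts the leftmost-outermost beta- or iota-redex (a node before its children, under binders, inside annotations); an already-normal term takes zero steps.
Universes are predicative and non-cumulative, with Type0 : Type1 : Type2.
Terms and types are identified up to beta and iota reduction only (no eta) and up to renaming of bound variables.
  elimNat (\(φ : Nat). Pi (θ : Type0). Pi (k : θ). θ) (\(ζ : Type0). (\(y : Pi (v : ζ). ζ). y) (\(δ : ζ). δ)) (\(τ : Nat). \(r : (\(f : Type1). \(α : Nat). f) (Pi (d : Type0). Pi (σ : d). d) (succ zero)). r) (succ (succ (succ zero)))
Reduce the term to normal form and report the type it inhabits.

reduced normal form:
  \(φ : Type0). \(θ : φ). θ
type:
  Pi (φ : Type0). Pi (θ : φ). φ
observation: contracting an elimNat iota-redex first, the term normalizes in 11 steps.


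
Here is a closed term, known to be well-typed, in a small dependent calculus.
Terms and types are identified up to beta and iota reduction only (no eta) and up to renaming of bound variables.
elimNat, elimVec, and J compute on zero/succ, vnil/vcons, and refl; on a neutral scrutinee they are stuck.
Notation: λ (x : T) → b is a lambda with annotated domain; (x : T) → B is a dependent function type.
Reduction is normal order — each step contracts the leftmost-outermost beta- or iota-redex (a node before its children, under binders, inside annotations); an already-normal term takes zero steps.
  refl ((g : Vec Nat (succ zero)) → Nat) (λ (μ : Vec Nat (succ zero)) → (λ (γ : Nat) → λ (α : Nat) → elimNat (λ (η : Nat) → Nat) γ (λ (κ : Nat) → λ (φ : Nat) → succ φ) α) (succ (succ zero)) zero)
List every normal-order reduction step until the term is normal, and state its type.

normal-order reduction:
  refl ((g : Vec Nat (succ zero)) → Nat) (λ (μ : Vec Nat (succ zero)) → (λ (γ : Nat) → λ (α : Nat) → elimNat (λ (η : Nat) → Nat) γ (λ (κ : Nat) → λ (φ : Nat) → succ φ) α) (succ (succ zero)) zero)
  ~> refl ((g : Vec Nat (succ zero)) → Nat) (λ (μ : Vec Nat (succ zero)) → (λ (γ : Nat) → elimNat (λ (α : Nat) → Nat) (succ (succ zero)) (λ (η : Nat) → λ (κ : Nat) → succ κ) γ) zero)
  ~> refl ((g : Vec Nat (succ zero)) → Nat) (λ (μ : Vec Nat (succ zero)) → elimNat (λ (γ : Nat) → Nat) (succ (succ zero)) (λ (α : Nat) → λ (η : Nat) → succ η) zero)
  ~> refl ((g : Vec Nat (succ zero)) → Nat) (λ (μ : Vec Nat (succ zero)) → succ (succ zero))
the term's type:
  Eq ((g : Vec Nat (succ zero)) → Nat) (λ (μ : Vec Nat (succ zero)) → succ (succ zero)) (λ (γ : Vec Nat (succ zero)) → succ (succ zero))


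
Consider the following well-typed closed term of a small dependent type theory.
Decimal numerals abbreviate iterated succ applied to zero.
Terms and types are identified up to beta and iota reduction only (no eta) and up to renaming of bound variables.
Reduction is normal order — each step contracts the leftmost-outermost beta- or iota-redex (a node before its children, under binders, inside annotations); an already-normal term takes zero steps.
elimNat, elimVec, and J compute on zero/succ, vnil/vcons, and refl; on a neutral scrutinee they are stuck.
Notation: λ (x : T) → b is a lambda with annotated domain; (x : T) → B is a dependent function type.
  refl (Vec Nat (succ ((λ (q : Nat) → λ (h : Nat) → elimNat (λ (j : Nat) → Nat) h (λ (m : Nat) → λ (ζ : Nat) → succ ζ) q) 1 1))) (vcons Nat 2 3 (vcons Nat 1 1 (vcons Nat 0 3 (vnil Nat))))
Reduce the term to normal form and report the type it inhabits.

reduced normal form:
  refl (Vec Nat 3) (vcons Nat 2 3 (vcons Nat 1 1 (vcons Nat 0 3 (vnil Nat))))
the term's type:
  Eq (Vec Nat 3) (vcons Nat 2 3 (vcons Nat 1 1 (vcons Nat 0 3 (vnil Nat)))) (vcons Nat 2 3 (vcons Nat 1 1 (vcons Nat 0 3 (vnil Nat))))


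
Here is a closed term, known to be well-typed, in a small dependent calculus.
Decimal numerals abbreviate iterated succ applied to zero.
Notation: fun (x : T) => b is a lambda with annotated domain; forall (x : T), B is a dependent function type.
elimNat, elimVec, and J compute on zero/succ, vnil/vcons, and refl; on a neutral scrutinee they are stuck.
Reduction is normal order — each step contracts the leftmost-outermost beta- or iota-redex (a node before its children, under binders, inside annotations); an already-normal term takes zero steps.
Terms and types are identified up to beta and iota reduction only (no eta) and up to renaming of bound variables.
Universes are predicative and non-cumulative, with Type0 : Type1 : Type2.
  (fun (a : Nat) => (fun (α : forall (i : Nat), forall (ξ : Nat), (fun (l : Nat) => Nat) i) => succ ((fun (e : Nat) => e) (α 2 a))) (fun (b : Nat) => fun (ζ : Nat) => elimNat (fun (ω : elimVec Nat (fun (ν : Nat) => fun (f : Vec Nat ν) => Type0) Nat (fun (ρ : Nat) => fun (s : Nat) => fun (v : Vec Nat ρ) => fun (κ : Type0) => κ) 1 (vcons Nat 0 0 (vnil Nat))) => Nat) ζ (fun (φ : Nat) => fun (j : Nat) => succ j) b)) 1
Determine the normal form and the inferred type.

resulting normal form:
  4
the term's type:
  Nat


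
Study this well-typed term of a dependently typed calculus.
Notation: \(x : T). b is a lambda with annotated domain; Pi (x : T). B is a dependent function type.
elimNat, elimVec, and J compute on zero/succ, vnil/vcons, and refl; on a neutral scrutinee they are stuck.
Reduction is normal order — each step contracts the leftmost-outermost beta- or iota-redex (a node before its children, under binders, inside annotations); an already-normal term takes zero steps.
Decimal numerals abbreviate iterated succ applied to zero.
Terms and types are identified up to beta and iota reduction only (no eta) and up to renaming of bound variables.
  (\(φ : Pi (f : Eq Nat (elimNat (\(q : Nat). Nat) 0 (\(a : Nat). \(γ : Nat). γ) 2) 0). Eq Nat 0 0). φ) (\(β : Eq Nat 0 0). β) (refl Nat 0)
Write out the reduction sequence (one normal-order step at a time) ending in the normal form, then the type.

reduction (normal order):
  (\(φ : Pi (f : Eq Nat (elimNat (\(q : Nat). Nat) 0 (\(a : Nat). \(γ : Nat). γ) 2) 0). Eq Nat 0 0). φ) (\(β : Eq Nat 0 0). β) (refl Nat 0)
  ~> (\(φ : Eq Nat 0 0). φ) (refl Nat 0)
  ~> refl Nat 0
the term's type:
  Eq Nat 0 0


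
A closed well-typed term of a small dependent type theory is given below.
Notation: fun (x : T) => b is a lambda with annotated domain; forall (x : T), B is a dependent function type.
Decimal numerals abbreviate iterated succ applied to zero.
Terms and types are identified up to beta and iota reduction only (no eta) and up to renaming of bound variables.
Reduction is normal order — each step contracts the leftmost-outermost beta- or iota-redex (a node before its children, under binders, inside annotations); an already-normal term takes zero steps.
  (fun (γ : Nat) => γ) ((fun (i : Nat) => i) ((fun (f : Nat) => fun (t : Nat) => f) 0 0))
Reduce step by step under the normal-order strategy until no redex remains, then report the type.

reduction (normal order):
  (fun (γ : Nat) => γ) ((fun (i : Nat) => i) ((fun (f : Nat) => fun (t : Nat) => f) 0 0))
  ~> (fun (γ : Nat) => γ) ((fun (i : Nat) => fun (f : Nat) => i) 0 0)
  ~> (fun (γ : Nat) => fun (i : Nat) => γ) 0 0
  ~> (fun (γ : Nat) => 0) 0
  ~> 0
the term's type:
  Nat


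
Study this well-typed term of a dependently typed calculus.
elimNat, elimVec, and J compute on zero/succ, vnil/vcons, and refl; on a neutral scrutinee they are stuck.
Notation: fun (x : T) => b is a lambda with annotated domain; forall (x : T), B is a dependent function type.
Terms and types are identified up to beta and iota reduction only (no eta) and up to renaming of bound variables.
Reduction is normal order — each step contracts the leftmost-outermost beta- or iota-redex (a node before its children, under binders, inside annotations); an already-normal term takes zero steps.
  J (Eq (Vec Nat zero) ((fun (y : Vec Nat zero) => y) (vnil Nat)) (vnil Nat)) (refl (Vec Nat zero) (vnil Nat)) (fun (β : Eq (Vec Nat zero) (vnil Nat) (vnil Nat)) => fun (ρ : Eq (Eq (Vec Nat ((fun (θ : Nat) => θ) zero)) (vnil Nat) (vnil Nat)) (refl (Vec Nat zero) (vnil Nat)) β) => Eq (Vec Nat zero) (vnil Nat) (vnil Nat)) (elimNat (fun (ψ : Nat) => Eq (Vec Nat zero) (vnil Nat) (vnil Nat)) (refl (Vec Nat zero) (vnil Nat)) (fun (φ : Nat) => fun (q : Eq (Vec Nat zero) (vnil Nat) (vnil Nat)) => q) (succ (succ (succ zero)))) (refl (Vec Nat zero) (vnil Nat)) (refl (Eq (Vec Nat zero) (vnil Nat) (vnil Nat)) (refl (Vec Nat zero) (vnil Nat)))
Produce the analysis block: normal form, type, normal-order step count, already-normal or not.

normal form:
  refl (Vec Nat zero) (vnil Nat)
inferred type:
  Eq (Vec Nat zero) (vnil Nat) (vnil Nat)
reduction steps (normal order): 11
term was already normal: no
first contracted redex: a J iota-redex


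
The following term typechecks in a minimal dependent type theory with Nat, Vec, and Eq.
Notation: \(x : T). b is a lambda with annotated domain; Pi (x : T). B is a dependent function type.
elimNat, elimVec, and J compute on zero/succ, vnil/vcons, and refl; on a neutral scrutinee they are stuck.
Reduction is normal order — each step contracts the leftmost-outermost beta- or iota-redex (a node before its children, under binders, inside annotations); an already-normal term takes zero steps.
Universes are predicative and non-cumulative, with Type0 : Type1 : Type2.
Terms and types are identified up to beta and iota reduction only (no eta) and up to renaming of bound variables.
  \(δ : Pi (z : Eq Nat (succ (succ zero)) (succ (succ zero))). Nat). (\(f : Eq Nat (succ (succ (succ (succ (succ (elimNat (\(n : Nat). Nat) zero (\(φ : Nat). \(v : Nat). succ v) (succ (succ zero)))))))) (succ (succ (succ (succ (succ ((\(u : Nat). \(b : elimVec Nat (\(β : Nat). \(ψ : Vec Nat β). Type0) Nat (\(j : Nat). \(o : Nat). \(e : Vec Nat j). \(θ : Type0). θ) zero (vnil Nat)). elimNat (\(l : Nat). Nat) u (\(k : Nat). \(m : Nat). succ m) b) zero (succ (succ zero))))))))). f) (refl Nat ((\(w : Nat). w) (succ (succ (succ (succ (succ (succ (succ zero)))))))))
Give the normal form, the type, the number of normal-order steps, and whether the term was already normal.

resulting normal form:
  \(δ : Pi (z : Eq Nat (succ (succ zero)) (succ (succ zero))). Nat). refl Nat (succ (succ (succ (succ (succ (succ (succ zero)))))))
inferred type:
  Pi (δ : Pi (z : Eq Nat (succ (succ zero)) (succ (succ zero))). Nat). Eq Nat (succ (succ (succ (succ (succ (succ (succ zero))))))) (succ (succ (succ (succ (succ (succ (succ zero)))))))
normal-order step count: 2
started in normal form: no
first contracted redex: a beta-redex


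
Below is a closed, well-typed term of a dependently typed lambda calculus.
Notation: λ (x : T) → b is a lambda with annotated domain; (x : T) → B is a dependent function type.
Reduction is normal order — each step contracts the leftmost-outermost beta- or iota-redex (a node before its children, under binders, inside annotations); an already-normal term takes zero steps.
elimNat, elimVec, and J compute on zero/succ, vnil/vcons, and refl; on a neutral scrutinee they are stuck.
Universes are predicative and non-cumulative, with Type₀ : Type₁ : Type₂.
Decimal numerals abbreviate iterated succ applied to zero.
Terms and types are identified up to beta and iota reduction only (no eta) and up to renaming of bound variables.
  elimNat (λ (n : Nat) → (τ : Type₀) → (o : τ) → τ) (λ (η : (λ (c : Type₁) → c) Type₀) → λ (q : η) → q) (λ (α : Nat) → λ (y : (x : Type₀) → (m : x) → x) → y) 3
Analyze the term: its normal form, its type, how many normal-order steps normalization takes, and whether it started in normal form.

resulting normal form:
  λ (n : Type₀) → λ (τ : n) → τ
inferred type:
  (n : Type₀) → (τ : n) → n
normal-order step count: 11
started in normal form: no
first redex: an elimNat iota-redex


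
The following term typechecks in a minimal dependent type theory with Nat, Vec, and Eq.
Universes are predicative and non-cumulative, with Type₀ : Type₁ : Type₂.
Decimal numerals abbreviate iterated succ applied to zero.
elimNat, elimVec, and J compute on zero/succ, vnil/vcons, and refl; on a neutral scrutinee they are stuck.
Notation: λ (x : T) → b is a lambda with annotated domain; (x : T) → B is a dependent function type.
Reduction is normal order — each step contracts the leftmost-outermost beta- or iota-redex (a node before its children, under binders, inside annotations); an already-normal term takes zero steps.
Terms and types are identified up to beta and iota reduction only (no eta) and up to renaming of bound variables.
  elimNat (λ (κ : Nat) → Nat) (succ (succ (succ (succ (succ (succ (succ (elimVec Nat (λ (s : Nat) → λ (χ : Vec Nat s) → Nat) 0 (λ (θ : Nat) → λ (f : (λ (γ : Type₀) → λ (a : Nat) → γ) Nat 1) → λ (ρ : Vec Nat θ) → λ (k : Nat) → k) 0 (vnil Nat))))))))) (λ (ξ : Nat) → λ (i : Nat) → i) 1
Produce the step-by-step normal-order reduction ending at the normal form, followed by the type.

normal-order reduction sequence:
  elimNat (λ (κ : Nat) → Nat) (succ (succ (succ (succ (succ (succ (succ (elimVec Nat (λ (s : Nat) → λ (χ : Vec Nat s) → Nat) 0 (λ (θ : Nat) → λ (f : (λ (γ : Type₀) → λ (a : Nat) → γ) Nat 1) → λ (ρ : Vec Nat θ) → λ (k : Nat) → k) 0 (vnil Nat))))))))) (λ (ξ : Nat) → λ (i : Nat) → i) 1
  ~> (λ (κ : Nat) → λ (s : Nat) → s) 0 (elimNat (λ (χ : Nat) → Nat) (succ (succ (succ (succ (succ (succ (succ (elimVec Nat (λ (θ : Nat) → λ (f : Vec Nat θ) → Nat) 0 (λ (γ : Nat) → λ (a : (λ (ρ : Type₀) → λ (k : Nat) → ρ) Nat 1) → λ (ξ : Vec Nat γ) → λ (i : Nat) → i) 0 (vnil Nat))))))))) (λ (d : Nat) → λ (η : Nat) → η) 0)
  ~> (λ (κ : Nat) → κ) (elimNat (λ (s : Nat) → Nat) (succ (succ (succ (succ (succ (succ (succ (elimVec Nat (λ (χ : Nat) → λ (θ : Vec Nat χ) → Nat) 0 (λ (f : Nat) → λ (γ : (λ (a : Type₀) → λ (ρ : Nat) → a) Nat 1) → λ (k : Vec Nat f) → λ (ξ : Nat) → ξ) 0 (vnil Nat))))))))) (λ (i : Nat) → λ (d : Nat) → d) 0)
  ~> elimNat (λ (κ : Nat) → Nat) (succ (succ (succ (succ (succ (succ (succ (elimVec Nat (λ (s : Nat) → λ (χ : Vec Nat s) → Nat) 0 (λ (θ : Nat) → λ (f : (λ (γ : Type₀) → λ (a : Nat) → γ) Nat 1) → λ (ρ : Vec Nat θ) → λ (k : Nat) → k) 0 (vnil Nat))))))))) (λ (ξ : Nat) → λ (i : Nat) → i) 0
  ~> succ (succ (succ (succ (succ (succ (succ (elimVec Nat (λ (κ : Nat) → λ (s : Vec Nat κ) → Nat) 0 (λ (χ : Nat) → λ (θ : (λ (f : Type₀) → λ (γ : Nat) → f) Nat 1) → λ (a : Vec Nat χ) → λ (ρ : Nat) → ρ) 0 (vnil Nat))))))))
  ~> 7
inferred type:
  Nat


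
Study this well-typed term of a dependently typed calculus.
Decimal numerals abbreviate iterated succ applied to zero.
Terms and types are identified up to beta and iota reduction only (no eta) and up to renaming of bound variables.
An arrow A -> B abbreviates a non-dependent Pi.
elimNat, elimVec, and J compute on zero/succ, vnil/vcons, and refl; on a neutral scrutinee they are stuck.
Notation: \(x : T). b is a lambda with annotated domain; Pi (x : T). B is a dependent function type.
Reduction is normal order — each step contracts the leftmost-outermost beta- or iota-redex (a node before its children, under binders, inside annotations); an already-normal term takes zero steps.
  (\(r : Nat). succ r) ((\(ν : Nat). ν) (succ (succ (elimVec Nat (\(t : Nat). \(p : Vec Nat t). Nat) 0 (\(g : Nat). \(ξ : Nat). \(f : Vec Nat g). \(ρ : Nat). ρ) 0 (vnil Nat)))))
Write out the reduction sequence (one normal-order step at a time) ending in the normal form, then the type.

reduction (normal order):
  (\(r : Nat). succ r) ((\(ν : Nat). ν) (succ (succ (elimVec Nat (\(t : Nat). \(p : Vec Nat t). Nat) 0 (\(g : Nat). \(ξ : Nat). \(f : Vec Nat g). \(ρ : Nat). ρ) 0 (vnil Nat)))))
  ~> succ ((\(r : Nat). r) (succ (succ (elimVec Nat (\(ν : Nat). \(t : Vec Nat ν). Nat) 0 (\(p : Nat). \(g : Nat). \(ξ : Vec Nat p). \(f : Nat). f) 0 (vnil Nat)))))
  ~> succ (succ (succ (elimVec Nat (\(r : Nat). \(ν : Vec Nat r). Nat) 0 (\(t : Nat). \(p : Nat). \(g : Vec Nat t). \(ξ : Nat). ξ) 0 (vnil Nat))))
  ~> 3
the term's type:
  Nat


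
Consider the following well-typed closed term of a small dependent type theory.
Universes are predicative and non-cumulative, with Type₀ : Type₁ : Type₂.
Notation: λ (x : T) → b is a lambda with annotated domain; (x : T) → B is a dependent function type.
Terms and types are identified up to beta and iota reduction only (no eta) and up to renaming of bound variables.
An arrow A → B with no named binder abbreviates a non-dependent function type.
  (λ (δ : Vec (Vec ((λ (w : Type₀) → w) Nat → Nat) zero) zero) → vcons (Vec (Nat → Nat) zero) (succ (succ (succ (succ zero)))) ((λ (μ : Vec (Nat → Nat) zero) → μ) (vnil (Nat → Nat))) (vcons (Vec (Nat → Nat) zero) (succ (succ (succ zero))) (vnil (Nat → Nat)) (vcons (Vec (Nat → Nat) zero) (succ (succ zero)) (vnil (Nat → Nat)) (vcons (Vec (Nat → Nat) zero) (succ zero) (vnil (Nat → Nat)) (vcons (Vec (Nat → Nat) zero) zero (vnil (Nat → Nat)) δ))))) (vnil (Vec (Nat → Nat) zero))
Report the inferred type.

the term's type:
  Vec (Vec (Nat → Nat) zero) (succ (succ (succ (succ (succ zero)))))
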